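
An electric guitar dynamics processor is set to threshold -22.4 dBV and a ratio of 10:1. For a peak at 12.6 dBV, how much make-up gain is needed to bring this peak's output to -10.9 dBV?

8 dB

Overshoot 35 dB → 35/10 = 3.5 dB after compression, so the compressed level is -22.4 + 3.5 = -18.9 dBV.
Make-up = target − compressed = -10.9 − (-18.9) = 8 dB.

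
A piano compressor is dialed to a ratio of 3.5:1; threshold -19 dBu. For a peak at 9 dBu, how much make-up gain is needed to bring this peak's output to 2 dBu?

13 dB

Without make-up, output = threshold + overshoot/3.5 = -19 + 8 = -11 dBu.
Gap to target: 13 dB.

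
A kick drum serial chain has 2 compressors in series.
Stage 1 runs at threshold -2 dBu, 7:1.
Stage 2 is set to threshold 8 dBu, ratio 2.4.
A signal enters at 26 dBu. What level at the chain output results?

Stage 1: 26 dBu is 28 dB over -2 dBu; at 7:1 that becomes 4 dB over, giving 2 dBu.
Stage 2: 2 dBu is at or below the 8 dBu threshold — no compression; output 2 dBu.

2 dBu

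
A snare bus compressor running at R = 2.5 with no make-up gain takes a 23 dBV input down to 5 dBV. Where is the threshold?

-7 dBV

Input is 30 dB above T (since output overshoot × R = input overshoot: (5 − T)·2.5 = 23 − T gives T = -7 dBV).
Check: -7 + (23 − (-7))/2.5 = -7 + 12 = 5 dBV. ✓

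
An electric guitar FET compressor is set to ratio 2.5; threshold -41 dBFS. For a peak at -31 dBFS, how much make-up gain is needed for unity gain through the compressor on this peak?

The peak compresses to -41 + 10/2.5 = -37 dBFS.
To reach -31 dBFS requires -31 − (-37) = 6 dB of make-up.

6 dB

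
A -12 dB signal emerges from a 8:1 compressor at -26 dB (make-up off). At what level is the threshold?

Input is 16 dB above T (since output overshoot × R = input overshoot: (-26 − T)·8 = -12 − T gives T = -28 dB).
Check: -28 + (-12 − (-28))/8 = -28 + 2 = -26 dB. ✓

-28 dB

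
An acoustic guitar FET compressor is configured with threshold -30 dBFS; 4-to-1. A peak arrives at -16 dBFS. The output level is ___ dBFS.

-16 dBFS sits 14 dB over threshold.
The 14 dB excess becomes 3.5 dB after 4:1 reduction.
So the level is -30 + 3.5 = -26.5 dBFS.

-26.5 dBFS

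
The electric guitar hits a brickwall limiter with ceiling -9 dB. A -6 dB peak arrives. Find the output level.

-9 dB

A brickwall limiter is an ∞:1 compressor: any input above the ceiling is clamped to -9 dB.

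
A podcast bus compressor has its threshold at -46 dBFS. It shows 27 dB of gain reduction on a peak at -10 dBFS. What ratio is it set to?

Input overshoot = -10 − (-46) = 36 dB.
Output overshoot = 36 − 27 = 9 dB.
Ratio = input overshoot / output overshoot = 36 / 9 = 4.

4:1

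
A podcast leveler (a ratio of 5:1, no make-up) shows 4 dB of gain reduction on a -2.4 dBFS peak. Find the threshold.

Gain reduction = -2.4 − (-6.4) = 4 dB; output overshoot = GR / (R − 1) = 4 / 4 = 1 dB.
Threshold = output − output overshoot = -6.4 − 1 = -7.4 dBFS.

-7.4 dBFS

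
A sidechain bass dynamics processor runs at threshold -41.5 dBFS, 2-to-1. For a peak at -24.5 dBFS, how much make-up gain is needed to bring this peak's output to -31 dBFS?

The peak compresses to -41.5 + 17/2 = -33 dBFS.
To reach -31 dBFS requires -31 − (-33) = 2 dB of make-up.

2 dB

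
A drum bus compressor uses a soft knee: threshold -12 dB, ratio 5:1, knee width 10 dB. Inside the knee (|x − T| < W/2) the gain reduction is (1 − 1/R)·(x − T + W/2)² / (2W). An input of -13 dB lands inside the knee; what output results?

-13.64 dB

x − T + W/2 = -13 − (-12) + 5 = 4.
GR = (1 − 1/5) × 4² / 20 = 0.8 × 16 / 20 = 0.64 dB.
Output = -13 − 0.64 = -13.64 dB.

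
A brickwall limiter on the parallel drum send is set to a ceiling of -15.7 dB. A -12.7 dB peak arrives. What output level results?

-15.7 dB

At ∞:1, everything above -15.7 dB is held at the ceiling.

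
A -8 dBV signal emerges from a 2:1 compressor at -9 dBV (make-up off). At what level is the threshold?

Let T be the threshold. Output overshoot = (input overshoot)/R, so -9 − T = (-8 − T)/2.
2·(-9 − T) = -8 − T → 1·T = -18 − (-8) = -10.
T = -10/1 = -10 dBV.

-10 dBV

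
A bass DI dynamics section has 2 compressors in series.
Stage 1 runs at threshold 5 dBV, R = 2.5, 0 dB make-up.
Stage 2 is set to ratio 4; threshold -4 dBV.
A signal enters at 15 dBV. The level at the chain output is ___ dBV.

Stage 1: overshoot 10 dB → 10/2.5 = 4 dB → 9 dBV.
Stage 2: 9 dBV is 13 dB over -4 dBV; at 4:1 that becomes 3.25 dB over, giving -0.75 dBV.

-0.75 dBV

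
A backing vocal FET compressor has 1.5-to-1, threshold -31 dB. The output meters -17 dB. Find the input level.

That's 14 dB above the -31 dB threshold.
Before 1.5:1 compression the overshoot was 14 × 1.5 = 21 dB, so input = -31 + 21 = -10 dB.

-10 dB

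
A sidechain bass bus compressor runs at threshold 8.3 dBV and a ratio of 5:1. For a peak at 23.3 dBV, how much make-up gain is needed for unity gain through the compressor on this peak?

12 dB

Overshoot 15 dB → 15/5 = 3 dB after compression, so the compressed level is 8.3 + 3 = 11.3 dBV.
Make-up = target − compressed = 23.3 − 11.3 = 12 dB.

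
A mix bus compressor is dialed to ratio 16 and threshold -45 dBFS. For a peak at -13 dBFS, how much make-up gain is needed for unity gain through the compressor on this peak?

30 dB

Without make-up, output = threshold + overshoot/16 = -45 + 2 = -43 dBFS.
Gap to target: 30 dB.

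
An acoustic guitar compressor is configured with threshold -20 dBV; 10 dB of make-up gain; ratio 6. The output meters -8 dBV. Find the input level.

Before make-up, the level was -8 − 10 = -18 dBV.
Post-compression overshoot = -18 − (-20) = 2 dB.
Before 6:1 compression the overshoot was 2 × 6 = 12 dB, so input = -20 + 12 = -8 dBV.

-8 dBV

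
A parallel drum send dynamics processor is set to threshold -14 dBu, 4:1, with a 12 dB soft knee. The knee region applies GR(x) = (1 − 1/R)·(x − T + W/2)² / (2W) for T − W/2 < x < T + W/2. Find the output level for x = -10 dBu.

-13.125 dBu

x − T + W/2 = -10 − (-14) + 6 = 10.
GR = (1 − 1/4) × 10² / 24 = 0.75 × 100 / 24 = 3.125 dB.
Output = -10 − 3.125 = -13.125 dBu.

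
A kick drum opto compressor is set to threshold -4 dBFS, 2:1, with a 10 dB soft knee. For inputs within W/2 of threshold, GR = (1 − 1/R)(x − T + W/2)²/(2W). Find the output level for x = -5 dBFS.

-5.4 dBFS

x − T + W/2 = -5 − (-4) + 5 = 4.
GR = (1 − 1/2) × 4² / 20 = 0.5 × 16 / 20 = 0.4 dB.
Output = -5 − 0.4 = -5.4 dBFS.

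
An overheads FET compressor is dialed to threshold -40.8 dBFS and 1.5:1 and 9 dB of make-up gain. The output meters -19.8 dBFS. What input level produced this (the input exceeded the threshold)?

Stripping the +9 dB make-up gives -28.8 dBFS at the gain stage.
Post-compression overshoot = -28.8 − (-40.8) = 12 dB.
Before 1.5:1 compression the overshoot was 12 × 1.5 = 18 dB, so input = -40.8 + 18 = -22.8 dBFS.

-22.8 dBFS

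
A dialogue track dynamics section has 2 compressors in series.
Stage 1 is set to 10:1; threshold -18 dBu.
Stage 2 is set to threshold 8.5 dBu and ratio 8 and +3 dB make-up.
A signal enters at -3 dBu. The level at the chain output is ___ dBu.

-13.5 dBu

Stage 1: -3 dBu is 15 dB over -18 dBu; at 10:1 that becomes 1.5 dB over, giving -16.5 dBu.
Stage 2: -16.5 dBu ≤ 8.5 dBu, so stage 2 doesn't engage; make-up brings it to -13.5 dBu.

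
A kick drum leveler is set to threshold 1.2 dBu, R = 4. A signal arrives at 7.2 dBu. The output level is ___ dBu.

Overshoot: 7.2 − 1.2 = 6 dB.
The 6 dB excess becomes 1.5 dB after 4:1 reduction.
So the level is 1.2 + 1.5 = 2.7 dBu.

2.7 dBu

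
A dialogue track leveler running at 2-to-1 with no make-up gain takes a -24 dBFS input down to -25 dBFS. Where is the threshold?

-26 dBFS

Input is 2 dB above T (since output overshoot × R = input overshoot: (-25 − T)·2 = -24 − T gives T = -26 dBFS).
Check: -26 + (-24 − (-26))/2 = -26 + 1 = -25 dBFS. ✓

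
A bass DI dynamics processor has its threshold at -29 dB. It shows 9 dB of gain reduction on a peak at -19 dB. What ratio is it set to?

Input overshoot = -19 − (-29) = 10 dB.
Output overshoot = 10 − 9 = 1 dB.
Ratio = input overshoot / output overshoot = 10 / 1 = 10.

10:1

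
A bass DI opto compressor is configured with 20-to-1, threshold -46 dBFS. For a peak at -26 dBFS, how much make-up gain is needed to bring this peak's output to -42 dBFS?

Overshoot 20 dB → 20/20 = 1 dB after compression, so the compressed level is -46 + 1 = -45 dBFS.
Make-up = target − compressed = -42 − (-45) = 3 dB.

3 dB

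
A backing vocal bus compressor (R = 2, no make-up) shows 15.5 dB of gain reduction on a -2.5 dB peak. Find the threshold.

-33.5 dB

Let T be the threshold. Output overshoot = (input overshoot)/R, so -18 − T = (-2.5 − T)/2.
2·(-18 − T) = -2.5 − T → 1·T = -36 − (-2.5) = -33.5.
T = -33.5/1 = -33.5 dB.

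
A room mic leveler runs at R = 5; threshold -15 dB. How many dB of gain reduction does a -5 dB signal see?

8 dB

The signal is 10 dB above threshold.
A 5:1 ratio leaves 2 dB of that excess.
GR = overshoot in − overshoot out = 10 − 2 = 8 dB.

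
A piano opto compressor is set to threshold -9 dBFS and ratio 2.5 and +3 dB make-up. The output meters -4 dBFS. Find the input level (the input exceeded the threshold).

-4 dBFS

Before make-up, the level was -4 − 3 = -7 dBFS.
Post-compression overshoot = -7 − (-9) = 2 dB.
Undo the ratio: input overshoot = 2 × 2.5 = 5 dB, giving input = -4 dBFS.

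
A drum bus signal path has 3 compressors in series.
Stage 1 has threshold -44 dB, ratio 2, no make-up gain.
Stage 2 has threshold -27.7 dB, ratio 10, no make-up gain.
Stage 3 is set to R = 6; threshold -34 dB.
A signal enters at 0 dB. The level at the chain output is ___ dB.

-32.855 dB

Stage 1: 0 dB is 44 dB over -44 dB; at 2:1 that becomes 22 dB over, giving -22 dB.
Stage 2: 5.7 dB above -27.7 dB, reduced 10:1 to 0.57 dB above → -27.13 dB.
Stage 3: 6.87 dB above -34 dB, reduced 6:1 to 1.145 dB above → -32.855 dB.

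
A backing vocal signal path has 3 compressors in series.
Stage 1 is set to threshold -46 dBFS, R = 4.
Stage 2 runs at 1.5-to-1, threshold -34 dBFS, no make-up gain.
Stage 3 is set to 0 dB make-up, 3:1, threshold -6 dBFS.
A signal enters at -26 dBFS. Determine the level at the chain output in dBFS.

Stage 1: 20 dB above -46 dBFS, reduced 4:1 to 5 dB above → -41 dBFS.
Stage 2: -41 dBFS ≤ -34 dBFS, so stage 2 doesn't engage; output -41 dBFS.
Stage 3: below threshold (-41 ≤ -6); passes unchanged; output -41 dBFS.

-41 dBFS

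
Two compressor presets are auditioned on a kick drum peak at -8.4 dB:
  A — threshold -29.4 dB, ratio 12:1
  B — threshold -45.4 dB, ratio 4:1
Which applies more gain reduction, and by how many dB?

A: 21 dB over, compressed to 1.75 dB over, so 19.25 dB of GR.
B: 37 dB over, compressed to 9.25 dB over, so 27.75 dB of GR.
B reduces 8.5 dB more.

B, by 8.5 dB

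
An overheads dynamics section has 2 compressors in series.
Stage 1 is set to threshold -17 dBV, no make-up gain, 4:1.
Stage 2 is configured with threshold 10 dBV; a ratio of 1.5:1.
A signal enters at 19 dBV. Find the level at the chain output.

Stage 1: overshoot 36 dB → 36/4 = 9 dB → -8 dBV.
Stage 2: below threshold (-8 ≤ 10); passes unchanged; output -8 dBV.

-8 dBV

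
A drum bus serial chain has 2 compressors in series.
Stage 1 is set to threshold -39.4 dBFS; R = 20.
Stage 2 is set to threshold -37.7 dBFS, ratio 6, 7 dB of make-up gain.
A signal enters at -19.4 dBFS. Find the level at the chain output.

Stage 1: 20 dB above -39.4 dBFS, reduced 20:1 to 1 dB above → -38.4 dBFS.
Stage 2: -38.4 dBFS is at or below the -37.7 dBFS threshold — no compression; make-up brings it to -31.4 dBFS.

-31.4 dBFS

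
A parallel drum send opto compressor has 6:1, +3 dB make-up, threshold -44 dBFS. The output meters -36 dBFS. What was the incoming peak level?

-14 dBFS

Before make-up, the level was -36 − 3 = -39 dBFS.
Post-compression overshoot = -39 − (-44) = 5 dB.
Before 6:1 compression the overshoot was 5 × 6 = 30 dB, so input = -44 + 30 = -14 dBFS.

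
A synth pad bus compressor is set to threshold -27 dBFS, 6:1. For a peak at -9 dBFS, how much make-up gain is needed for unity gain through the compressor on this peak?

The peak compresses to -27 + 18/6 = -24 dBFS.
To reach -9 dBFS requires -9 − (-24) = 15 dB of make-up.

15 dB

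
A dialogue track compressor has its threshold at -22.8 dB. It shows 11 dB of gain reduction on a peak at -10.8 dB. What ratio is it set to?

12:1

Input overshoot = -10.8 − (-22.8) = 12 dB.
Output overshoot = 12 − 11 = 1 dB.
Ratio = input overshoot / output overshoot = 12 / 1 = 12.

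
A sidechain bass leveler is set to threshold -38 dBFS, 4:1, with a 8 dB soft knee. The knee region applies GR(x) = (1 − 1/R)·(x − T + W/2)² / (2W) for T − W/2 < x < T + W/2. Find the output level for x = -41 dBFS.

x − T + W/2 = -41 − (-38) + 4 = 1.
GR = (1 − 1/4) × 1² / 16 = 0.75 × 1 / 16 = 0.046875 dB.
Output = -41 − 0.046875 = -41.046875 dBFS.

-41.046875 dBFS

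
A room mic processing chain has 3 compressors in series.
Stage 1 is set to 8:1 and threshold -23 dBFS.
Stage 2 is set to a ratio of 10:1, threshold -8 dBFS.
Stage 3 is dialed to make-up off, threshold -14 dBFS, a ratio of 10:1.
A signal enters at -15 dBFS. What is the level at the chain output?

Stage 1: 8 dB above -23 dBFS, reduced 8:1 to 1 dB above → -22 dBFS.
Stage 2: -22 dBFS is at or below the -8 dBFS threshold — no compression; output -22 dBFS.
Stage 3: below threshold (-22 ≤ -14); passes unchanged; output -22 dBFS.

-22 dBFS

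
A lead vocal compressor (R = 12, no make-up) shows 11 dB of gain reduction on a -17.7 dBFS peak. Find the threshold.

Let T be the threshold. Output overshoot = (input overshoot)/R, so -28.7 − T = (-17.7 − T)/12.
12·(-28.7 − T) = -17.7 − T → 11·T = -344.4 − (-17.7) = -326.7.
T = -326.7/11 = -29.7 dBFS.

-29.7 dBFS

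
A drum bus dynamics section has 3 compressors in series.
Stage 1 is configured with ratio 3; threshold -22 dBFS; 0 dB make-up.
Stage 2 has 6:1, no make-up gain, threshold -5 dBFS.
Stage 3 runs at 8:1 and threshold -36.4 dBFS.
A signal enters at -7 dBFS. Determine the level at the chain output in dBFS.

Stage 1: 15 dB above -22 dBFS, reduced 3:1 to 5 dB above → -17 dBFS.
Stage 2: below threshold (-17 ≤ -5); passes unchanged; output -17 dBFS.
Stage 3: 19.4 dB above -36.4 dBFS, reduced 8:1 to 2.425 dB above → -33.975 dBFS.

-33.975 dBFS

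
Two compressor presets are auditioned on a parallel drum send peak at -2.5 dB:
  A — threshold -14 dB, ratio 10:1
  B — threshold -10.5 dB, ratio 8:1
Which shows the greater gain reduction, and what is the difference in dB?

A: 11.5 dB over, compressed to 1.15 dB over, so 10.35 dB of GR.
B: 8 dB over, compressed to 1 dB over, so 7 dB of GR.
Difference: 3.35 dB in favour of A.

A, by 3.35 dB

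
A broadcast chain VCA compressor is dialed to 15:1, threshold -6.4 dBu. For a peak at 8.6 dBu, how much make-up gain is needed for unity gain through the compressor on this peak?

14 dB

Overshoot 15 dB → 15/15 = 1 dB after compression, so the compressed level is -6.4 + 1 = -5.4 dBu.
Make-up = target − compressed = 8.6 − (-5.4) = 14 dB.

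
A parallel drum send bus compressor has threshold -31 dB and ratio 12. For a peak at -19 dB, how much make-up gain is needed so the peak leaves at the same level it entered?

The peak compresses to -31 + 12/12 = -30 dB.
To reach -19 dB requires -19 − (-30) = 11 dB of make-up.

11 dB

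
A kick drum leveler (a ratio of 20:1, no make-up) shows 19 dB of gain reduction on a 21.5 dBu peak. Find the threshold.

1.5 dBu

Input is 20 dB above T (since output overshoot × R = input overshoot: (2.5 − T)·20 = 21.5 − T gives T = 1.5 dBu).
Check: 1.5 + (21.5 − 1.5)/20 = 1.5 + 1 = 2.5 dBu. ✓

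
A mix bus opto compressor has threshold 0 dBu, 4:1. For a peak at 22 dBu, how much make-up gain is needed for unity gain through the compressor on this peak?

16.5 dB

Overshoot 22 dB → 22/4 = 5.5 dB after compression, so the compressed level is 0 + 5.5 = 5.5 dBu.
Make-up = target − compressed = 22 − 5.5 = 16.5 dB.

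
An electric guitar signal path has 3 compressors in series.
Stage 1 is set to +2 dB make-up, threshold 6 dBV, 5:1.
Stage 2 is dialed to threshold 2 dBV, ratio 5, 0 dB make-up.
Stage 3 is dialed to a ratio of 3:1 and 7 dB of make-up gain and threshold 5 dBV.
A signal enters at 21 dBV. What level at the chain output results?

10.8 dBV

Stage 1: overshoot 15 dB → 15/5 = 3 dB → 9 dBV; +2 dB make-up → 11 dBV.
Stage 2: 9 dB above 2 dBV, reduced 5:1 to 1.8 dB above → 3.8 dBV.
Stage 3: 3.8 dBV ≤ 5 dBV, so stage 3 doesn't engage; make-up brings it to 10.8 dBV.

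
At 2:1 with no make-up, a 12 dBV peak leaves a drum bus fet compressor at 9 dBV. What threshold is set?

Gain reduction = 12 − 9 = 3 dB; output overshoot = GR / (R − 1) = 3 / 1 = 3 dB.
Threshold = output − output overshoot = 9 − 3 = 6 dBV.

6 dBV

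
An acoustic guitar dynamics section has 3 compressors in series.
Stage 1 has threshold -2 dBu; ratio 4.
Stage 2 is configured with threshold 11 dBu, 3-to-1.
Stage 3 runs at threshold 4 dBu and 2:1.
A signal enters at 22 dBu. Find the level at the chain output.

Stage 1: 22 dBu is 24 dB over -2 dBu; at 4:1 that becomes 6 dB over, giving 4 dBu.
Stage 2: below threshold (4 ≤ 11); passes unchanged; output 4 dBu.
Stage 3: 4 dBu is at or below the 4 dBu threshold — no compression; output 4 dBu.

4 dBu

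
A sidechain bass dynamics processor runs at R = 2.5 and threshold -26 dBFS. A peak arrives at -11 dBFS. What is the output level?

-11 dBFS sits 15 dB over threshold.
The 15 dB excess becomes 6 dB after 2.5:1 reduction.
So the level is -26 + 6 = -20 dBFS.

-20 dBFS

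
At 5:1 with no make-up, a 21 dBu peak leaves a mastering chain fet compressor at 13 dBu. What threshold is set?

11 dBu

Input is 10 dB above T (since output overshoot × R = input overshoot: (13 − T)·5 = 21 − T gives T = 11 dBu).
Check: 11 + (21 − 11)/5 = 11 + 2 = 13 dBu. ✓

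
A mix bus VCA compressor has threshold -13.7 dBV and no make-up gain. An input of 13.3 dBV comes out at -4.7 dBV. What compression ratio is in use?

Input overshoot = 13.3 − (-13.7) = 27 dB; output overshoot = -4.7 − (-13.7) = 9 dB.
Ratio = 27 / 9 = 3.

3:1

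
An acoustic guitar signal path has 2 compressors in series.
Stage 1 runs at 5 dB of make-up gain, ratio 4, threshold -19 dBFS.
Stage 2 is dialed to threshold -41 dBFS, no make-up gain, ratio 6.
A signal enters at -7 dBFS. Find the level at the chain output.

-36 dBFS

Stage 1: overshoot 12 dB → 12/4 = 3 dB → -16 dBFS; +5 dB make-up → -11 dBFS.
Stage 2: -11 dBFS is 30 dB over -41 dBFS; at 6:1 that becomes 5 dB over, giving -36 dBFS.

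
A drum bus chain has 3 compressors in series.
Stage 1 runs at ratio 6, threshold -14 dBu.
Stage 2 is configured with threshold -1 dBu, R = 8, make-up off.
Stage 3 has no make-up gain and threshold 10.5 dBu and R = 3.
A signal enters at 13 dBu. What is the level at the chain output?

Stage 1: 27 dB above -14 dBu, reduced 6:1 to 4.5 dB above → -9.5 dBu.
Stage 2: below threshold (-9.5 ≤ -1); passes unchanged; output -9.5 dBu.
Stage 3: below threshold (-9.5 ≤ 10.5); passes unchanged; output -9.5 dBu.

-9.5 dBu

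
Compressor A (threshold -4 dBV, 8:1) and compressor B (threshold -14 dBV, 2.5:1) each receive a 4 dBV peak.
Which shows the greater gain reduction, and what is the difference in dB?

B, by 3.8 dB

A: GR = 8 − 8/8 = 7 dB.
B: GR = 18 − 18/2.5 = 10.8 dB.
Difference: 3.8 dB in favour of B.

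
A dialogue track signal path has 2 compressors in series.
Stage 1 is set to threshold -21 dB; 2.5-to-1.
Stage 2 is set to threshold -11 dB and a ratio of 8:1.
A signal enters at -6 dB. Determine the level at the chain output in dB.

Stage 1: -6 dB is 15 dB over -21 dB; at 2.5:1 that becomes 6 dB over, giving -15 dB.
Stage 2: -15 dB ≤ -11 dB, so stage 2 doesn't engage; output -15 dB.

-15 dB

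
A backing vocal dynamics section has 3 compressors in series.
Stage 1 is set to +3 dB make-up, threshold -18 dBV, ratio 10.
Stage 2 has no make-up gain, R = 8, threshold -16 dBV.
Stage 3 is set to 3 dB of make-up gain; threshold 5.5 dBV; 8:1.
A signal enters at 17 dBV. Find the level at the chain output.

-12.4375 dBV

Stage 1: 35 dB above -18 dBV, reduced 10:1 to 3.5 dB above → -14.5 dBV; +3 dB make-up → -11.5 dBV.
Stage 2: -11.5 dBV is 4.5 dB over -16 dBV; at 8:1 that becomes 0.5625 dB over, giving -15.4375 dBV.
Stage 3: -15.4375 dBV ≤ 5.5 dBV, so stage 3 doesn't engage; make-up brings it to -12.4375 dBV.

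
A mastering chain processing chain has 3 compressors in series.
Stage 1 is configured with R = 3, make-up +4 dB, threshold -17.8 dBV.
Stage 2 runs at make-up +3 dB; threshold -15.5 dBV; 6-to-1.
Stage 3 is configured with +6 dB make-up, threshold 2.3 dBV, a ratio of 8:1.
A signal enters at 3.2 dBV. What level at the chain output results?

Stage 1: 3.2 dBV is 21 dB over -17.8 dBV; at 3:1 that becomes 7 dB over, giving -10.8 dBV; +4 dB make-up → -6.8 dBV.
Stage 2: 8.7 dB above -15.5 dBV, reduced 6:1 to 1.45 dB above → -14.05 dBV; +3 dB make-up → -11.05 dBV.
Stage 3: -11.05 dBV is at or below the 2.3 dBV threshold — no compression; make-up brings it to -5.05 dBV.

-5.05 dBV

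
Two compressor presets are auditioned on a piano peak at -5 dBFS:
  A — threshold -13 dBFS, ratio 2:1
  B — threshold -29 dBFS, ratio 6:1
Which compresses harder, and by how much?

A: overshoot 8 dB → output overshoot 4 dB → GR 4 dB.
B: overshoot 24 dB → output overshoot 4 dB → GR 20 dB.
B reduces 16 dB more.

B, by 16 dB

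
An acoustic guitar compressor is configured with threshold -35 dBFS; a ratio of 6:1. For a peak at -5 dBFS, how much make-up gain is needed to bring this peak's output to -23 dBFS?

The peak compresses to -35 + 30/6 = -30 dBFS.
To reach -23 dBFS requires -23 − (-30) = 7 dB of make-up.

7 dB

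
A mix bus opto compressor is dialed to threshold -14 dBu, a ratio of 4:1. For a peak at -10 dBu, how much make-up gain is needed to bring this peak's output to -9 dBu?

4 dB

Overshoot 4 dB → 4/4 = 1 dB after compression, so the compressed level is -14 + 1 = -13 dBu.
Make-up = target − compressed = -9 − (-13) = 4 dB.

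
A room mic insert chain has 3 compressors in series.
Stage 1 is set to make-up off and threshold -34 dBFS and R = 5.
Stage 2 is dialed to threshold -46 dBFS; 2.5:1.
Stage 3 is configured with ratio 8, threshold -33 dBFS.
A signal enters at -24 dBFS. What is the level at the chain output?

-40.4 dBFS

Stage 1: 10 dB above -34 dBFS, reduced 5:1 to 2 dB above → -32 dBFS.
Stage 2: overshoot 14 dB → 14/2.5 = 5.6 dB → -40.4 dBFS.
Stage 3: -40.4 dBFS is at or below the -33 dBFS threshold — no compression; output -40.4 dBFS.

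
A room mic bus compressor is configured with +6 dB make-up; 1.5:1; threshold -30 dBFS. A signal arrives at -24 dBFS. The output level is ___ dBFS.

Overshoot: -24 − (-30) = 6 dB.
At 1.5:1 the overshoot is divided by 1.5, leaving 4 dB above threshold.
That puts the output at -26 dBFS; make-up adds 6 dB, giving -20 dBFS.

-20 dBFS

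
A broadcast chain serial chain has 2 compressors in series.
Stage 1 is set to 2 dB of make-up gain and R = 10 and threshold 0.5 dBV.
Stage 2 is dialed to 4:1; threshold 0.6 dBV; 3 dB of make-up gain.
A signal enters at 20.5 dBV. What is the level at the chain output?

4.575 dBV

Stage 1: overshoot 20 dB → 20/10 = 2 dB → 2.5 dBV; +2 dB make-up → 4.5 dBV.
Stage 2: 3.9 dB above 0.6 dBV, reduced 4:1 to 0.975 dB above → 1.575 dBV; +3 dB make-up → 4.575 dBV.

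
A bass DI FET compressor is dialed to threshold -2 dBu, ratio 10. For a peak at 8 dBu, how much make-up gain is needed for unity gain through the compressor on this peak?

Overshoot 10 dB → 10/10 = 1 dB after compression, so the compressed level is -2 + 1 = -1 dBu.
Make-up = target − compressed = 8 − (-1) = 9 dB.

9 dB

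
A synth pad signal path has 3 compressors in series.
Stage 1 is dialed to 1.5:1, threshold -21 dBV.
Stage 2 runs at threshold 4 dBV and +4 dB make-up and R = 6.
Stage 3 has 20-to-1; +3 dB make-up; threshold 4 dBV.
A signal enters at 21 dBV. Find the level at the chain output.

7.225 dBV

Stage 1: overshoot 42 dB → 42/1.5 = 28 dB → 7 dBV.
Stage 2: 3 dB above 4 dBV, reduced 6:1 to 0.5 dB above → 4.5 dBV; +4 dB make-up → 8.5 dBV.
Stage 3: 8.5 dBV is 4.5 dB over 4 dBV; at 20:1 that becomes 0.225 dB over, giving 4.225 dBV; +3 dB make-up → 7.225 dBV.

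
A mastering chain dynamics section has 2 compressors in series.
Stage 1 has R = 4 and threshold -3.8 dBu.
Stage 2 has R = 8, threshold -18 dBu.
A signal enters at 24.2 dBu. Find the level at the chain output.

Stage 1: overshoot 28 dB → 28/4 = 7 dB → 3.2 dBu.
Stage 2: overshoot 21.2 dB → 21.2/8 = 2.65 dB → -15.35 dBu.

-15.35 dBu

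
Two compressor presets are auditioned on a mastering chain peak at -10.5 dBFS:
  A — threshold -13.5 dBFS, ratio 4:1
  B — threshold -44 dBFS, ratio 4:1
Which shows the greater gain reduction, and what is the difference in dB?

A: overshoot 3 dB → output overshoot 0.75 dB → GR 2.25 dB.
B: overshoot 33.5 dB → output overshoot 8.375 dB → GR 25.125 dB.
B applies 22.875 dB more gain reduction.

B, by 22.875 dB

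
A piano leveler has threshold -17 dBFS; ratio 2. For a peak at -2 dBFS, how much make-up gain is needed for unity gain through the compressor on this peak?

The peak compresses to -17 + 15/2 = -9.5 dBFS.
To reach -2 dBFS requires -2 − (-9.5) = 7.5 dB of make-up.

7.5 dB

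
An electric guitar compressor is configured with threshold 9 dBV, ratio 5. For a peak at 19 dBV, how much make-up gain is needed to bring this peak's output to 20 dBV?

The peak compresses to 9 + 10/5 = 11 dBV.
To reach 20 dBV requires 20 − 11 = 9 dB of make-up.

9 dB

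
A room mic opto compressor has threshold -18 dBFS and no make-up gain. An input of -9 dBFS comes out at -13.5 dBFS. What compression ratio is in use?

2:1

Input overshoot = -9 − (-18) = 9 dB; output overshoot = -13.5 − (-18) = 4.5 dB.
Ratio = 9 / 4.5 = 2.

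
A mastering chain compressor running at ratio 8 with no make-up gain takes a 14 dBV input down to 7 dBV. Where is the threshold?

Gain reduction = 14 − 7 = 7 dB; output overshoot = GR / (R − 1) = 7 / 7 = 1 dB.
Threshold = output − output overshoot = 7 − 1 = 6 dBV.

6 dBV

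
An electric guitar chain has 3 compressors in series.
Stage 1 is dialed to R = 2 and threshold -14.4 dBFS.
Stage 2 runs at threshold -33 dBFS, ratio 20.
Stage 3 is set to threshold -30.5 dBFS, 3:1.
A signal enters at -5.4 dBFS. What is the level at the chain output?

Stage 1: -5.4 dBFS is 9 dB over -14.4 dBFS; at 2:1 that becomes 4.5 dB over, giving -9.9 dBFS.
Stage 2: 23.1 dB above -33 dBFS, reduced 20:1 to 1.155 dB above → -31.845 dBFS.
Stage 3: below threshold (-31.845 ≤ -30.5); passes unchanged; output -31.845 dBFS.

-31.845 dBFS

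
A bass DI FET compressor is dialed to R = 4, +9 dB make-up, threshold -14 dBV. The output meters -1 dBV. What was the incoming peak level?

2 dBV

Remove make-up: -1 − 9 = -10 dBV.
The compressed level sits -10 − (-14) = 4 dB over threshold.
Input overshoot = R × output overshoot = 16 dB → input = -14 + 16 = 2 dBV.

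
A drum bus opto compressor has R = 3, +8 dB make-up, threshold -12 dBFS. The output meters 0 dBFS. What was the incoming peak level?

0 dBFS

Stripping the +8 dB make-up gives -8 dBFS at the gain stage.
That's 4 dB above the -12 dBFS threshold.
Input overshoot = R × output overshoot = 12 dB → input = -12 + 12 = 0 dBFS.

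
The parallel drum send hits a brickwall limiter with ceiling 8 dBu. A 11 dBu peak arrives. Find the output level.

The limiter clamps the peak to its 8 dBu ceiling.

8 dBu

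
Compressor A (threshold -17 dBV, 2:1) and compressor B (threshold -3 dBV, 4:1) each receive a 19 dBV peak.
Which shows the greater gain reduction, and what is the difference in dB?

A: 36 dB over, compressed to 18 dB over, so 18 dB of GR.
B: 22 dB over, compressed to 5.5 dB over, so 16.5 dB of GR.
A applies 1.5 dB more gain reduction.

A, by 1.5 dB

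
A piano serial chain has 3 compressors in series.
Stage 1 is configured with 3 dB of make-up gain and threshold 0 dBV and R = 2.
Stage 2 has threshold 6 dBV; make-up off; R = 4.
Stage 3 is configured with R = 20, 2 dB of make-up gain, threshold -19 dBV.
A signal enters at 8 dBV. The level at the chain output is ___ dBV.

-15.7375 dBV

Stage 1: overshoot 8 dB → 8/2 = 4 dB → 4 dBV; +3 dB make-up → 7 dBV.
Stage 2: overshoot 1 dB → 1/4 = 0.25 dB → 6.25 dBV.
Stage 3: 6.25 dBV is 25.25 dB over -19 dBV; at 20:1 that becomes 1.2625 dB over, giving -17.7375 dBV; +2 dB make-up → -15.7375 dBV.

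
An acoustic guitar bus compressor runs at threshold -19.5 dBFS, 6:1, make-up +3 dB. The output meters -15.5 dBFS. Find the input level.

-13.5 dBFS

Remove make-up: -15.5 − 3 = -18.5 dBFS.
The compressed level sits -18.5 − (-19.5) = 1 dB over threshold.
Before 6:1 compression the overshoot was 1 × 6 = 6 dB, so input = -19.5 + 6 = -13.5 dBFS.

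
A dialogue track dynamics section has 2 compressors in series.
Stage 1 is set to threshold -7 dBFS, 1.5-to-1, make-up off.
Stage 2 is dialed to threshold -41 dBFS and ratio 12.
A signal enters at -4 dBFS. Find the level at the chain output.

-38 dBFS

Stage 1: 3 dB above -7 dBFS, reduced 1.5:1 to 2 dB above → -5 dBFS.
Stage 2: 36 dB above -41 dBFS, reduced 12:1 to 3 dB above → -38 dBFS.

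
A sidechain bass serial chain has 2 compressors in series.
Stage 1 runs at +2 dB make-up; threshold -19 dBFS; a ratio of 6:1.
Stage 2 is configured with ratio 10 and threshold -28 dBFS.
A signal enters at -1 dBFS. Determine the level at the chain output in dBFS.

-26.6 dBFS

Stage 1: -1 dBFS is 18 dB over -19 dBFS; at 6:1 that becomes 3 dB over, giving -16 dBFS; +2 dB make-up → -14 dBFS.
Stage 2: 14 dB above -28 dBFS, reduced 10:1 to 1.4 dB above → -26.6 dBFS.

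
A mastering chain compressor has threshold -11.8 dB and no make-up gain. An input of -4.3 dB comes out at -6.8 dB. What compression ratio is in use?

1.5:1

Input overshoot = -4.3 − (-11.8) = 7.5 dB; output overshoot = -6.8 − (-11.8) = 5 dB.
Ratio = 7.5 / 5 = 1.5.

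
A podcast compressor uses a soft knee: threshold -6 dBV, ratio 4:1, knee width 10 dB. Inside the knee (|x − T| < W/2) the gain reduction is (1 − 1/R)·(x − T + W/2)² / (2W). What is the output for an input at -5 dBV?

-6.35 dBV

x − T + W/2 = -5 − (-6) + 5 = 6.
GR = (1 − 1/4) × 6² / 20 = 0.75 × 36 / 20 = 1.35 dB.
Output = -5 − 1.35 = -6.35 dBV.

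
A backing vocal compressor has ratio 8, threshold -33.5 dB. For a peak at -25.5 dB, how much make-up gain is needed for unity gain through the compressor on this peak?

7 dB

Overshoot 8 dB → 8/8 = 1 dB after compression, so the compressed level is -33.5 + 1 = -32.5 dB.
Make-up = target − compressed = -25.5 − (-32.5) = 7 dB.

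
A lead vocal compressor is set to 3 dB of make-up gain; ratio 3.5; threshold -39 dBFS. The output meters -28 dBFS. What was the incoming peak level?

Before make-up, the level was -28 − 3 = -31 dBFS.
That's 8 dB above the -39 dBFS threshold.
Before 3.5:1 compression the overshoot was 8 × 3.5 = 28 dB, so input = -39 + 28 = -11 dBFS.

-11 dBFS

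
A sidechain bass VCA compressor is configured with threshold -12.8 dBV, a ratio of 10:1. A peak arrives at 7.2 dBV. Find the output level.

-10.8 dBV

The input is 20 dB above the -12.8 dBV threshold.
10:1 compression reduces that to 20/10 = 2 dB over.
That puts the output at -10.8 dBV.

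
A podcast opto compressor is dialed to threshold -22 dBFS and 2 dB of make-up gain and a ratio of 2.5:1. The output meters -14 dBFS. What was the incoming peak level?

-7 dBFS

Remove make-up: -14 − 2 = -16 dBFS.
Post-compression overshoot = -16 − (-22) = 6 dB.
Input overshoot = R × output overshoot = 15 dB → input = -22 + 15 = -7 dBFS.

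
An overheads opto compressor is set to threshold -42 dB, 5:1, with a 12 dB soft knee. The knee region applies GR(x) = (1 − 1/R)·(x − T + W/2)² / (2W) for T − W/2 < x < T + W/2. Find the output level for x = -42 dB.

x − T + W/2 = -42 − (-42) + 6 = 6.
GR = (1 − 1/5) × 6² / 24 = 0.8 × 36 / 24 = 1.2 dB.
Output = -42 − 1.2 = -43.2 dB.

-43.2 dB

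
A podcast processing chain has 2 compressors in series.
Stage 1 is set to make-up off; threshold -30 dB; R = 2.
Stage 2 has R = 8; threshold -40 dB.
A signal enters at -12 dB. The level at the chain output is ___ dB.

Stage 1: -12 dB is 18 dB over -30 dB; at 2:1 that becomes 9 dB over, giving -21 dB.
Stage 2: -21 dB is 19 dB over -40 dB; at 8:1 that becomes 2.375 dB over, giving -37.625 dB.

-37.625 dB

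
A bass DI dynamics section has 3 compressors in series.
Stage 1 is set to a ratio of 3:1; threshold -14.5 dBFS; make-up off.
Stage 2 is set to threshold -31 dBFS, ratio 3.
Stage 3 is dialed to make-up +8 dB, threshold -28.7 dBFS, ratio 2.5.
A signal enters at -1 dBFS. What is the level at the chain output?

Stage 1: -1 dBFS is 13.5 dB over -14.5 dBFS; at 3:1 that becomes 4.5 dB over, giving -10 dBFS.
Stage 2: 21 dB above -31 dBFS, reduced 3:1 to 7 dB above → -24 dBFS.
Stage 3: -24 dBFS is 4.7 dB over -28.7 dBFS; at 2.5:1 that becomes 1.88 dB over, giving -26.82 dBFS; +8 dB make-up → -18.82 dBFS.

-18.82 dBFS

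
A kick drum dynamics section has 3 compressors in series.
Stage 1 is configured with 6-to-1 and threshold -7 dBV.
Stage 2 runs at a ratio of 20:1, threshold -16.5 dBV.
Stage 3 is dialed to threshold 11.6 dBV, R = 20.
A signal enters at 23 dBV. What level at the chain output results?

Stage 1: overshoot 30 dB → 30/6 = 5 dB → -2 dBV.
Stage 2: -2 dBV is 14.5 dB over -16.5 dBV; at 20:1 that becomes 0.725 dB over, giving -15.775 dBV.
Stage 3: -15.775 dBV ≤ 11.6 dBV, so stage 3 doesn't engage; output -15.775 dBV.

-15.775 dBV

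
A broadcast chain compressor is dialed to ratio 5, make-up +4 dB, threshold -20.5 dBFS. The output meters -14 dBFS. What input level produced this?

Before make-up, the level was -14 − 4 = -18 dBFS.
Post-compression overshoot = -18 − (-20.5) = 2.5 dB.
Before 5:1 compression the overshoot was 2.5 × 5 = 12.5 dB, so input = -20.5 + 12.5 = -8 dBFS.

-8 dBFS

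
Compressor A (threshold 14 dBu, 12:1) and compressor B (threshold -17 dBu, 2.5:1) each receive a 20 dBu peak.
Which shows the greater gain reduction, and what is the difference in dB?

A: overshoot 6 dB → output overshoot 0.5 dB → GR 5.5 dB.
B: overshoot 37 dB → output overshoot 14.8 dB → GR 22.2 dB.
Difference: 16.7 dB in favour of B.

B, by 16.7 dB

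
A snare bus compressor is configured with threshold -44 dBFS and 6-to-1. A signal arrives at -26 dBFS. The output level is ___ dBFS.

-41 dBFS

Overshoot: -26 − (-44) = 18 dB.
6:1 compression reduces that to 18/6 = 3 dB over.
So the level is -44 + 3 = -41 dBFS.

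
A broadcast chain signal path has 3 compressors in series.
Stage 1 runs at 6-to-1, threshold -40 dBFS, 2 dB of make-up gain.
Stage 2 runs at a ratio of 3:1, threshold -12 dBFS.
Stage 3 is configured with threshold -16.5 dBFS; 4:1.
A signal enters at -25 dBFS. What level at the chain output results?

-35.5 dBFS

Stage 1: -25 dBFS is 15 dB over -40 dBFS; at 6:1 that becomes 2.5 dB over, giving -37.5 dBFS; +2 dB make-up → -35.5 dBFS.
Stage 2: -35.5 dBFS is at or below the -12 dBFS threshold — no compression; output -35.5 dBFS.
Stage 3: -35.5 dBFS ≤ -16.5 dBFS, so stage 3 doesn't engage; output -35.5 dBFS.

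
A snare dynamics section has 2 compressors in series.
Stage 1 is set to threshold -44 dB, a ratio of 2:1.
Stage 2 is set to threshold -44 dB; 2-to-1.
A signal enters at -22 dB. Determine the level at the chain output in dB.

-38.5 dB

Stage 1: overshoot 22 dB → 22/2 = 11 dB → -33 dB.
Stage 2: overshoot 11 dB → 11/2 = 5.5 dB → -38.5 dB.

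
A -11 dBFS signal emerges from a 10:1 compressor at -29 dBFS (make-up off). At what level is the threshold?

Gain reduction = -11 − (-29) = 18 dB; output overshoot = GR / (R − 1) = 18 / 9 = 2 dB.
Threshold = output − output overshoot = -29 − 2 = -31 dBFS.

-31 dBFS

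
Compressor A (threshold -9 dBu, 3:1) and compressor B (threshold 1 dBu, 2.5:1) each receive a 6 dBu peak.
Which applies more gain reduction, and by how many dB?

A, by 7 dB

A: GR = 15 − 15/3 = 10 dB.
B: GR = 5 − 5/2.5 = 3 dB.
Difference: 7 dB in favour of A.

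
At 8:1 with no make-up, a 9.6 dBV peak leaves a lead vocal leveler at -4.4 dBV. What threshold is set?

-6.4 dBV

Input is 16 dB above T (since output overshoot × R = input overshoot: (-4.4 − T)·8 = 9.6 − T gives T = -6.4 dBV).
Check: -6.4 + (9.6 − (-6.4))/8 = -6.4 + 2 = -4.4 dBV. ✓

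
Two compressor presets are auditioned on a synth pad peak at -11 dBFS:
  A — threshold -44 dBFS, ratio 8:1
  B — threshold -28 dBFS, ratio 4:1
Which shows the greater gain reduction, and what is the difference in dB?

A, by 16.125 dB

A: 33 dB over, compressed to 4.125 dB over, so 28.875 dB of GR.
B: 17 dB over, compressed to 4.25 dB over, so 12.75 dB of GR.
A applies 16.125 dB more gain reduction.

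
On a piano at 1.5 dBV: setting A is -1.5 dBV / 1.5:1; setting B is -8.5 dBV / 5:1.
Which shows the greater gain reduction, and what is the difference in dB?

B, by 7 dB

A: GR = 3 − 3/1.5 = 1 dB.
B: GR = 10 − 10/5 = 8 dB.
B reduces 7 dB more.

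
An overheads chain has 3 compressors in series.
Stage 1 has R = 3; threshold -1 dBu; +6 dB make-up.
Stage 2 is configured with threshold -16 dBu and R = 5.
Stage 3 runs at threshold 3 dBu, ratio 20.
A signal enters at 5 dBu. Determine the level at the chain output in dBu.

Stage 1: overshoot 6 dB → 6/3 = 2 dB → 1 dBu; +6 dB make-up → 7 dBu.
Stage 2: overshoot 23 dB → 23/5 = 4.6 dB → -11.4 dBu.
Stage 3: -11.4 dBu ≤ 3 dBu, so stage 3 doesn't engage; output -11.4 dBu.

-11.4 dBu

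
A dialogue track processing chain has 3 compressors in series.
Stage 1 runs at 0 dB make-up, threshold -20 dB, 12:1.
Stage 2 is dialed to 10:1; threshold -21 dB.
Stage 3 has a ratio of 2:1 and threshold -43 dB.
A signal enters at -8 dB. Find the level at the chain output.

Stage 1: -8 dB is 12 dB over -20 dB; at 12:1 that becomes 1 dB over, giving -19 dB.
Stage 2: overshoot 2 dB → 2/10 = 0.2 dB → -20.8 dB.
Stage 3: overshoot 22.2 dB → 22.2/2 = 11.1 dB → -31.9 dB.

-31.9 dB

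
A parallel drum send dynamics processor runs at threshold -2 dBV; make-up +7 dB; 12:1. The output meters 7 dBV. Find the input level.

22 dBV

Remove make-up: 7 − 7 = 0 dBV.
Post-compression overshoot = 0 − (-2) = 2 dB.
Before 12:1 compression the overshoot was 2 × 12 = 24 dB, so input = -2 + 24 = 22 dBV.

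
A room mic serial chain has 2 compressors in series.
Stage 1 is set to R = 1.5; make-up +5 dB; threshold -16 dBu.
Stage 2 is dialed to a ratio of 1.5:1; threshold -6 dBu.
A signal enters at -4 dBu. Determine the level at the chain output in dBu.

Stage 1: 12 dB above -16 dBu, reduced 1.5:1 to 8 dB above → -8 dBu; +5 dB make-up → -3 dBu.
Stage 2: -3 dBu is 3 dB over -6 dBu; at 1.5:1 that becomes 2 dB over, giving -4 dBu.

-4 dBu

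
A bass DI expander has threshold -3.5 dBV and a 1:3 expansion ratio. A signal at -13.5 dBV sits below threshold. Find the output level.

-33.5 dBV

Below threshold, a 1:3 expander applies gain = (3−1)×(T − x) of attenuation.
(3−1) × 10 = 20 dB, so output = -13.5 − 20 = -33.5 dBV.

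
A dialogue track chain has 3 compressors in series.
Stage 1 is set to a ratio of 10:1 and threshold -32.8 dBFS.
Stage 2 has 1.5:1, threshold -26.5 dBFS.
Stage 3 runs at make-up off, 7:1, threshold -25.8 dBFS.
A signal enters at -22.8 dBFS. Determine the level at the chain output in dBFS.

-31.8 dBFS

Stage 1: -22.8 dBFS is 10 dB over -32.8 dBFS; at 10:1 that becomes 1 dB over, giving -31.8 dBFS.
Stage 2: -31.8 dBFS ≤ -26.5 dBFS, so stage 2 doesn't engage; output -31.8 dBFS.
Stage 3: -31.8 dBFS ≤ -25.8 dBFS, so stage 3 doesn't engage; output -31.8 dBFS.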